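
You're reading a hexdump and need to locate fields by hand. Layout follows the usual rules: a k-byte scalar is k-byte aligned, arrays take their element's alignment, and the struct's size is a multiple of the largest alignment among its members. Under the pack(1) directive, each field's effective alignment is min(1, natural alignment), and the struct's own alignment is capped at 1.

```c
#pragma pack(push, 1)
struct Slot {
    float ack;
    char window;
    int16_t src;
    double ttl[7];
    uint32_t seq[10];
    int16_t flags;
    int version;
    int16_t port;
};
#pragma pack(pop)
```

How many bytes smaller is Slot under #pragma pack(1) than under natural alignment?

natural layout:
  @0: ack [4B, align 4] → 4
  @4: window [1B, align 1] → 5
  +1 pad (align 2)
  @6: src [2B, align 2] → 8
  @8: ttl [56B, align 8] → 64
  @64: seq [40B, align 4] → 104
  @104: flags [2B, align 2] → 106
  +2 pad (align 4)
  @108: version [4B, align 4] → 112
  @112: port [2B, align 2] → 114
  +6 tail pad (align 8)
  size 120, align 8
packed(1) layout:
  @0: ack [4B, align 1] → 4
  @4: window [1B, align 1] → 5
  @5: src [2B, align 1] → 7
  @7: ttl [56B, align 1] → 63
  @63: seq [40B, align 1] → 103
  @103: flags [2B, align 1] → 105
  @105: version [4B, align 1] → 109
  @109: port [2B, align 1] → 111
  size 111, align 1
120 − 111 = 9

9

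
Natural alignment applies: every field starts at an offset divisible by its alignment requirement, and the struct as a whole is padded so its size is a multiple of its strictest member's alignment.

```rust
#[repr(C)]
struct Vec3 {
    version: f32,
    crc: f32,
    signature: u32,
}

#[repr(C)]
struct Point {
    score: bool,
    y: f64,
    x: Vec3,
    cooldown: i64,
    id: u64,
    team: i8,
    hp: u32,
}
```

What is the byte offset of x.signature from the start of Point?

Vec3: 0..4  version  (4B, 4-aligned); 4..8  crc  (4B, 4-aligned); 8..12  signature  (4B, 4-aligned); sizeof = 12, alignof = 4
0..1  score  (1B, 1-aligned)
1..8  -- padding (7B)
8..16  y  (8B, 8-aligned)
16..28  x  (12B, 4-aligned)
within Vec3: signature at 8
16 + 8 = 24

24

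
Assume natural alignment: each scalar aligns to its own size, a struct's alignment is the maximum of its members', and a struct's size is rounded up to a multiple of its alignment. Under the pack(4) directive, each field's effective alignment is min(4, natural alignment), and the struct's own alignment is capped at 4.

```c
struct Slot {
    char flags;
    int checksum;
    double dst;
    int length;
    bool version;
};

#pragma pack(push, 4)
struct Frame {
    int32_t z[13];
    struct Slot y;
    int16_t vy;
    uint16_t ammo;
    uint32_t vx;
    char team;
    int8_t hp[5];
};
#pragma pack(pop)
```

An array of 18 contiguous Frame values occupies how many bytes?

1656

Slot: @0: flags [1B, align 1] → 1; +3 pad (align 4); @4: checksum [4B, align 4] → 8; @8: dst [8B, align 8] → 16; @16: length [4B, align 4] → 20; @20: version [1B, align 1] → 21; +3 tail pad (align 8); size 24, align 8
@0: z [52B, align 4] → 52
@52: y [24B, align 4] → 76
@76: vy [2B, align 2] → 78
@78: ammo [2B, align 2] → 80
@80: vx [4B, align 4] → 84
@84: team [1B, align 1] → 85
@85: hp [5B, align 1] → 90
+2 tail pad (align 4)
size 92, align 4
array of 18: 18 × 92 = 1656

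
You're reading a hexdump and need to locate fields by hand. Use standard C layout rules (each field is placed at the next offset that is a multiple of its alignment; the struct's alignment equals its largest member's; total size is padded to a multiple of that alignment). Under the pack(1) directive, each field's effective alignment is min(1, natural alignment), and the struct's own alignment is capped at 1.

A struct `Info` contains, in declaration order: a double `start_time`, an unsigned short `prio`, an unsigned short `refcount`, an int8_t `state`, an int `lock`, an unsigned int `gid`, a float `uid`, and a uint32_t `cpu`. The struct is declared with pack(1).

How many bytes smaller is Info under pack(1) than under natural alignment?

natural layout:
  @0: start_time [8B, align 8] → 8
  @8: prio [2B, align 2] → 10
  @10: refcount [2B, align 2] → 12
  @12: state [1B, align 1] → 13
  +3 pad (align 4)
  @16: lock [4B, align 4] → 20
  @20: gid [4B, align 4] → 24
  @24: uid [4B, align 4] → 28
  @28: cpu [4B, align 4] → 32
  size 32, align 8
packed(1) layout:
  @0: start_time [8B, align 1] → 8
  @8: prio [2B, align 1] → 10
  @10: refcount [2B, align 1] → 12
  @12: state [1B, align 1] → 13
  @13: lock [4B, align 1] → 17
  @17: gid [4B, align 1] → 21
  @21: uid [4B, align 1] → 25
  @25: cpu [4B, align 1] → 29
  size 29, align 1
32 − 29 = 3

3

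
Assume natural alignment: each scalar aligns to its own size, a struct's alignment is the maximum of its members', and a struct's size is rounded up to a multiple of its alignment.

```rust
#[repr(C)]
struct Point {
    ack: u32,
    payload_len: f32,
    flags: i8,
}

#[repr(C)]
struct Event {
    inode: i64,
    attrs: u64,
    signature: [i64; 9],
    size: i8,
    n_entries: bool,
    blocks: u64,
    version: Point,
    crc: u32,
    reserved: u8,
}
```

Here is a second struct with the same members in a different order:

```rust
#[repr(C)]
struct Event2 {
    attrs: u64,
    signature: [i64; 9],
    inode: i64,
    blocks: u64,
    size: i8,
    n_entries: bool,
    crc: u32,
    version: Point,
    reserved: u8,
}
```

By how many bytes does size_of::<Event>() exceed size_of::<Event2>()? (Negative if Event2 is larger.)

8

Point: ack at 0 (size 4, align 4) → ends 4; payload_len at 4 (size 4, align 4) → ends 8; flags at 8 (size 1, align 1) → ends 9; tail pad 3 to reach multiple of 4; total 12 bytes, alignment 4
inode at 0 (size 8, align 8) → ends 8
attrs at 8 (size 8, align 8) → ends 16
signature at 16 (size 72, align 8) → ends 88
size at 88 (size 1, align 1) → ends 89
n_entries at 89 (size 1, align 1) → ends 90
pad 6 to align 8 for blocks
blocks at 96 (size 8, align 8) → ends 104
version at 104 (size 12, align 4) → ends 116
crc at 116 (size 4, align 4) → ends 120
reserved at 120 (size 1, align 1) → ends 121
tail pad 7 to reach multiple of 8
total 128 bytes, alignment 8
— Event2 —
attrs at 0 (size 8, align 8) → ends 8
signature at 8 (size 72, align 8) → ends 80
inode at 80 (size 8, align 8) → ends 88
blocks at 88 (size 8, align 8) → ends 96
size at 96 (size 1, align 1) → ends 97
n_entries at 97 (size 1, align 1) → ends 98
pad 2 to align 4 for crc
crc at 100 (size 4, align 4) → ends 104
version at 104 (size 12, align 4) → ends 116
reserved at 116 (size 1, align 1) → ends 117
tail pad 3 to reach multiple of 8
total 120 bytes, alignment 8
128 − 120 = 8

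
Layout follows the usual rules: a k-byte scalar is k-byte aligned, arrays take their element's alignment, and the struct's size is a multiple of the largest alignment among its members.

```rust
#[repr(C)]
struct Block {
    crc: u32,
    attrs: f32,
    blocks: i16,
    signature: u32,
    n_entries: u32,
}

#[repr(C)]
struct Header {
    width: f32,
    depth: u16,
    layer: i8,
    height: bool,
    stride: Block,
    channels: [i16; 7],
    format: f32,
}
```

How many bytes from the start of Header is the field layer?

Block: 0..4  crc  (4B, 4-aligned); 4..8  attrs  (4B, 4-aligned); 8..10  blocks  (2B, 2-aligned); 10..12  -- padding (2B); 12..16  signature  (4B, 4-aligned); 16..20  n_entries  (4B, 4-aligned); sizeof = 20, alignof = 4
0..4  width  (4B, 4-aligned)
4..6  depth  (2B, 2-aligned)
6..7  layer  (1B, 1-aligned)

6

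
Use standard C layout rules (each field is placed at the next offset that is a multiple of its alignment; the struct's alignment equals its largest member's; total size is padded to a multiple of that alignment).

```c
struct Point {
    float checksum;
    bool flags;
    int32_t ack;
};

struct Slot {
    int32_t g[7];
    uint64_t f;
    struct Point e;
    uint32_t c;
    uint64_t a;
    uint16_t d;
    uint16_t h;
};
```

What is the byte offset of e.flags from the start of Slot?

44

Point: checksum at 0 (size 4, align 4) → ends 4; flags at 4 (size 1, align 1) → ends 5; pad 3 to align 4 for ack; ack at 8 (size 4, align 4) → ends 12; total 12 bytes, alignment 4
g at 0 (size 28, align 4) → ends 28
pad 4 to align 8 for f
f at 32 (size 8, align 8) → ends 40
e at 40 (size 12, align 4) → ends 52
within Point: flags at 4
40 + 4 = 44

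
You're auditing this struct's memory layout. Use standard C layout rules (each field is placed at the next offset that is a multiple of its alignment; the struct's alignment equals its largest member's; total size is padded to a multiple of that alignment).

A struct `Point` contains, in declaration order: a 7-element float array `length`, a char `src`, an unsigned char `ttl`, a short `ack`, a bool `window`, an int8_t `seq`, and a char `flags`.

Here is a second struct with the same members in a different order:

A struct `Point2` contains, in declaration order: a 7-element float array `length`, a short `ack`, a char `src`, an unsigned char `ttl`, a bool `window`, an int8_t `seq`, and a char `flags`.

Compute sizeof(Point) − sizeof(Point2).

@0: length [28B, align 4] → 28
@28: src [1B, align 1] → 29
@29: ttl [1B, align 1] → 30
@30: ack [2B, align 2] → 32
@32: window [1B, align 1] → 33
@33: seq [1B, align 1] → 34
@34: flags [1B, align 1] → 35
+1 tail pad (align 4)
size 36, align 4
— Point2 —
@0: length [28B, align 4] → 28
@28: ack [2B, align 2] → 30
@30: src [1B, align 1] → 31
@31: ttl [1B, align 1] → 32
@32: window [1B, align 1] → 33
@33: seq [1B, align 1] → 34
@34: flags [1B, align 1] → 35
+1 tail pad (align 4)
size 36, align 4
36 − 36 = 0

0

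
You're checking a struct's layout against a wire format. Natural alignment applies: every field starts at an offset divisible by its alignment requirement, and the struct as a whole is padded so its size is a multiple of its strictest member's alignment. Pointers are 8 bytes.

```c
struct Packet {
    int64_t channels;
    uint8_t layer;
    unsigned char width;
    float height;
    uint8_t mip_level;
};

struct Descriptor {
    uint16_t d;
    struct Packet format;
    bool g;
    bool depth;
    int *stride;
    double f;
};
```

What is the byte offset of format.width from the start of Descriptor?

Packet: @0: channels [8B, align 8] → 8; @8: layer [1B, align 1] → 9; @9: width [1B, align 1] → 10; +2 pad (align 4); @12: height [4B, align 4] → 16; @16: mip_level [1B, align 1] → 17; +7 tail pad (align 8); size 24, align 8
@0: d [2B, align 2] → 2
+6 pad (align 8)
@8: format [24B, align 8] → 32
within Packet: width at 9
8 + 9 = 17

17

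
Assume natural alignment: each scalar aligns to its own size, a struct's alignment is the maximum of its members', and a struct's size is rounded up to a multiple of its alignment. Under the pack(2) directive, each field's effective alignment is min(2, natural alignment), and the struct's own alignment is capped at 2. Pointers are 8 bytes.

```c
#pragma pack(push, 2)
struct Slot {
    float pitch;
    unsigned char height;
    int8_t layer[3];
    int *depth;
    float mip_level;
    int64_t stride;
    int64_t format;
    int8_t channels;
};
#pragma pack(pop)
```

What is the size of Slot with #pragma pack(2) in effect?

38

0..4  pitch  (4B, 2-aligned)
4..5  height  (1B, 1-aligned)
5..8  layer  (3B, 1-aligned)
8..16  depth  (8B, 2-aligned)
16..20  mip_level  (4B, 2-aligned)
20..28  stride  (8B, 2-aligned)
28..36  format  (8B, 2-aligned)
36..37  channels  (1B, 1-aligned)
37..38  -- tail padding (1B)
sizeof = 38, alignof = 2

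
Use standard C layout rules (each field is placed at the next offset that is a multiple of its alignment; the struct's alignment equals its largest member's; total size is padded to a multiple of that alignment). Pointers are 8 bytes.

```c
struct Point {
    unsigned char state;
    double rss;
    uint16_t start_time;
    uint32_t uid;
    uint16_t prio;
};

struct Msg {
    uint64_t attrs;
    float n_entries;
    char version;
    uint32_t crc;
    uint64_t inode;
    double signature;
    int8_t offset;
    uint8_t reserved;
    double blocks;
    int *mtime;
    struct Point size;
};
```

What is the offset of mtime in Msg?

Point: @0: state [1B, align 1] → 1; +7 pad (align 8); @8: rss [8B, align 8] → 16; @16: start_time [2B, align 2] → 18; +2 pad (align 4); @20: uid [4B, align 4] → 24; @24: prio [2B, align 2] → 26; +6 tail pad (align 8); size 32, align 8
@0: attrs [8B, align 8] → 8
@8: n_entries [4B, align 4] → 12
@12: version [1B, align 1] → 13
+3 pad (align 4)
@16: crc [4B, align 4] → 20
+4 pad (align 8)
@24: inode [8B, align 8] → 32
@32: signature [8B, align 8] → 40
@40: offset [1B, align 1] → 41
@41: reserved [1B, align 1] → 42
+6 pad (align 8)
@48: blocks [8B, align 8] → 56
@56: mtime [8B, align 8] → 64

56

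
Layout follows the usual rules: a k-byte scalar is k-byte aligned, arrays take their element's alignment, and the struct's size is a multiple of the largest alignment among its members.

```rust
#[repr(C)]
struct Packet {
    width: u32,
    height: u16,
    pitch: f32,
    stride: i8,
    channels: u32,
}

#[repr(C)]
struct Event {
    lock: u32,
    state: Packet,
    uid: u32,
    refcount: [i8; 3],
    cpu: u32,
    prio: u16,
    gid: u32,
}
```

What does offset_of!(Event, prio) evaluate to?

36

Packet: @0: width [4B, align 4] → 4; @4: height [2B, align 2] → 6; +2 pad (align 4); @8: pitch [4B, align 4] → 12; @12: stride [1B, align 1] → 13; +3 pad (align 4); @16: channels [4B, align 4] → 20; size 20, align 4
@0: lock [4B, align 4] → 4
@4: state [20B, align 4] → 24
@24: uid [4B, align 4] → 28
@28: refcount [3B, align 1] → 31
+1 pad (align 4)
@32: cpu [4B, align 4] → 36
@36: prio [2B, align 2] → 38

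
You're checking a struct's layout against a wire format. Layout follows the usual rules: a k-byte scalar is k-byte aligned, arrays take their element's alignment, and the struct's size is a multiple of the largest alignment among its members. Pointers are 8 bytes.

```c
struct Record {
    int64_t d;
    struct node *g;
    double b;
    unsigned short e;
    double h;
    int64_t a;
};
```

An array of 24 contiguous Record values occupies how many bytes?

0..8  d  (8B, 8-aligned)
8..16  g  (8B, 8-aligned)
16..24  b  (8B, 8-aligned)
24..26  e  (2B, 2-aligned)
26..32  -- padding (6B)
32..40  h  (8B, 8-aligned)
40..48  a  (8B, 8-aligned)
sizeof = 48, alignof = 8
array of 24: 24 × 48 = 1152

1152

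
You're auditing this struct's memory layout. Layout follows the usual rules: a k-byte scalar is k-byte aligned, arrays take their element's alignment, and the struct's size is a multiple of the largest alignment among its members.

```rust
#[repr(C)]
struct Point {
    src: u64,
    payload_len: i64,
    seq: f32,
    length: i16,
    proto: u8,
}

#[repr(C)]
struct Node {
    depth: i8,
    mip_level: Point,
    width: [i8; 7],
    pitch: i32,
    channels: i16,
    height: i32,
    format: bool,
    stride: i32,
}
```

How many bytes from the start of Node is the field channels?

44

Point: src at 0 (size 8, align 8) → ends 8; payload_len at 8 (size 8, align 8) → ends 16; seq at 16 (size 4, align 4) → ends 20; length at 20 (size 2, align 2) → ends 22; proto at 22 (size 1, align 1) → ends 23; tail pad 1 to reach multiple of 8; total 24 bytes, alignment 8
depth at 0 (size 1, align 1) → ends 1
pad 7 to align 8 for mip_level
mip_level at 8 (size 24, align 8) → ends 32
width at 32 (size 7, align 1) → ends 39
pad 1 to align 4 for pitch
pitch at 40 (size 4, align 4) → ends 44
channels at 44 (size 2, align 2) → ends 46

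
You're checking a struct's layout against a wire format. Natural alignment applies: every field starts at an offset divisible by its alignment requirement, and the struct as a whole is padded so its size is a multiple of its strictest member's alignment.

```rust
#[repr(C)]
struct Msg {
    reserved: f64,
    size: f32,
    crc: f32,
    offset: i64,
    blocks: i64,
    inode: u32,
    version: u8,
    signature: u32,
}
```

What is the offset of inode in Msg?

reserved at 0 (size 8, align 8) → ends 8
size at 8 (size 4, align 4) → ends 12
crc at 12 (size 4, align 4) → ends 16
offset at 16 (size 8, align 8) → ends 24
blocks at 24 (size 8, align 8) → ends 32
inode at 32 (size 4, align 4) → ends 36

32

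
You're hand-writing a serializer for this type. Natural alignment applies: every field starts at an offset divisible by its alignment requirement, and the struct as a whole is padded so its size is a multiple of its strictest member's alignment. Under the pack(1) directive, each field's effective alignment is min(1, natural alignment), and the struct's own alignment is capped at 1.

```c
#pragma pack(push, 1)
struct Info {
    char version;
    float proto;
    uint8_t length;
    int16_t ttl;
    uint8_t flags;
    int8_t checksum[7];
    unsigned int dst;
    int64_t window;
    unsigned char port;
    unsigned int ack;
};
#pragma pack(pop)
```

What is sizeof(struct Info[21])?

693

0..1  version  (1B, 1-aligned)
1..5  proto  (4B, 1-aligned)
5..6  length  (1B, 1-aligned)
6..8  ttl  (2B, 1-aligned)
8..9  flags  (1B, 1-aligned)
9..16  checksum  (7B, 1-aligned)
16..20  dst  (4B, 1-aligned)
20..28  window  (8B, 1-aligned)
28..29  port  (1B, 1-aligned)
29..33  ack  (4B, 1-aligned)
sizeof = 33, alignof = 1
array of 21: 21 × 33 = 693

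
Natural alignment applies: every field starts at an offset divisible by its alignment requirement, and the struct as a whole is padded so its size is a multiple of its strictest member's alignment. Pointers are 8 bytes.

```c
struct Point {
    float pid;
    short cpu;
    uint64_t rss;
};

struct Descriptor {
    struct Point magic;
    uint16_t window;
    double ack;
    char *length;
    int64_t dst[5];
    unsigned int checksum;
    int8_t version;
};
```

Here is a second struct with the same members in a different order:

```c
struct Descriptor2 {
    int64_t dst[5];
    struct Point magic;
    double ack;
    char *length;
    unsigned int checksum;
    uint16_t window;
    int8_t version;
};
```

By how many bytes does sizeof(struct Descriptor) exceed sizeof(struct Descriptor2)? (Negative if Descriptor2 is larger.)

Point: @0: pid [4B, align 4] → 4; @4: cpu [2B, align 2] → 6; +2 pad (align 8); @8: rss [8B, align 8] → 16; size 16, align 8
@0: magic [16B, align 8] → 16
@16: window [2B, align 2] → 18
+6 pad (align 8)
@24: ack [8B, align 8] → 32
@32: length [8B, align 8] → 40
@40: dst [40B, align 8] → 80
@80: checksum [4B, align 4] → 84
@84: version [1B, align 1] → 85
+3 tail pad (align 8)
size 88, align 8
— Descriptor2 —
@0: dst [40B, align 8] → 40
@40: magic [16B, align 8] → 56
@56: ack [8B, align 8] → 64
@64: length [8B, align 8] → 72
@72: checksum [4B, align 4] → 76
@76: window [2B, align 2] → 78
@78: version [1B, align 1] → 79
+1 tail pad (align 8)
size 80, align 8
88 − 80 = 8

8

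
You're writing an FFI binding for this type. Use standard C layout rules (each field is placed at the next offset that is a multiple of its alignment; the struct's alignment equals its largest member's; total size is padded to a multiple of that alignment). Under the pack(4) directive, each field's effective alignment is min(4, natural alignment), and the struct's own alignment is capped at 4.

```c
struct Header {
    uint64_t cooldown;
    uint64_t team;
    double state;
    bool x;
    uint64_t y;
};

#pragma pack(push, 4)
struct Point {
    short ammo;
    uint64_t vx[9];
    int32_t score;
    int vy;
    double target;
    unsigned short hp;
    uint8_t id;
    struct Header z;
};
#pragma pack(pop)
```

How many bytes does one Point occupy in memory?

Header: cooldown at 0 (size 8, align 8) → ends 8; team at 8 (size 8, align 8) → ends 16; state at 16 (size 8, align 8) → ends 24; x at 24 (size 1, align 1) → ends 25; pad 7 to align 8 for y; y at 32 (size 8, align 8) → ends 40; total 40 bytes, alignment 8
ammo at 0 (size 2, align 2) → ends 2
pad 2 to align 4 for vx
vx at 4 (size 72, align 4) → ends 76
score at 76 (size 4, align 4) → ends 80
vy at 80 (size 4, align 4) → ends 84
target at 84 (size 8, align 4) → ends 92
hp at 92 (size 2, align 2) → ends 94
id at 94 (size 1, align 1) → ends 95
pad 1 to align 4 for z
z at 96 (size 40, align 4) → ends 136
total 136 bytes, alignment 4

136 bytes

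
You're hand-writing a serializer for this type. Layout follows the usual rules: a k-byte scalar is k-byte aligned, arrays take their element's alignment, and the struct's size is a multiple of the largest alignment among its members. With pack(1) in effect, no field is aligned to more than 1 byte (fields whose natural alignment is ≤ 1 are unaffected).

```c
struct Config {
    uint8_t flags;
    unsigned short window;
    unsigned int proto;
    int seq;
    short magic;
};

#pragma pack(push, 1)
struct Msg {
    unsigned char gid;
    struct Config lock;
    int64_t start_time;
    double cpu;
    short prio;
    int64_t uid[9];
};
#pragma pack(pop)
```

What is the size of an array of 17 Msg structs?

1819

Config: flags at 0 (size 1, align 1) → ends 1; pad 1 to align 2 for window; window at 2 (size 2, align 2) → ends 4; proto at 4 (size 4, align 4) → ends 8; seq at 8 (size 4, align 4) → ends 12; magic at 12 (size 2, align 2) → ends 14; tail pad 2 to reach multiple of 4; total 16 bytes, alignment 4
gid at 0 (size 1, align 1) → ends 1
lock at 1 (size 16, align 1) → ends 17
start_time at 17 (size 8, align 1) → ends 25
cpu at 25 (size 8, align 1) → ends 33
prio at 33 (size 2, align 1) → ends 35
uid at 35 (size 72, align 1) → ends 107
total 107 bytes, alignment 1
array of 17: 17 × 107 = 1819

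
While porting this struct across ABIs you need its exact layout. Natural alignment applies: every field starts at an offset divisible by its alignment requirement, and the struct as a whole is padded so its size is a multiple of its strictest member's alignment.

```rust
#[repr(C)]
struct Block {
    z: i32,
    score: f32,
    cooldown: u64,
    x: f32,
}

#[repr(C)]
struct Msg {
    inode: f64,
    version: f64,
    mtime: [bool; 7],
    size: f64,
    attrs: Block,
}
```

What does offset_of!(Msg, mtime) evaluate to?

16

Block: @0: z [4B, align 4] → 4; @4: score [4B, align 4] → 8; @8: cooldown [8B, align 8] → 16; @16: x [4B, align 4] → 20; +4 tail pad (align 8); size 24, align 8
@0: inode [8B, align 8] → 8
@8: version [8B, align 8] → 16
@16: mtime [7B, align 1] → 23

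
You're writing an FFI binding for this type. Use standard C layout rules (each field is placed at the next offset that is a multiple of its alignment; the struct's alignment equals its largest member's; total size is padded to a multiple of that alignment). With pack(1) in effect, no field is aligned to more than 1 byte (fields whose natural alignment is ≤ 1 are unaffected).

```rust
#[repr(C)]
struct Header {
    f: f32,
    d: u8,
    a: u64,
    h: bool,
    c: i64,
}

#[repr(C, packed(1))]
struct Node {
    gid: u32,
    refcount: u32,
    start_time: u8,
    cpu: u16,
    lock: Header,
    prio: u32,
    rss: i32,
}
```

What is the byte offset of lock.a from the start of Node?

Header: f at 0 (size 4, align 4) → ends 4; d at 4 (size 1, align 1) → ends 5; pad 3 to align 8 for a; a at 8 (size 8, align 8) → ends 16; h at 16 (size 1, align 1) → ends 17; pad 7 to align 8 for c; c at 24 (size 8, align 8) → ends 32; total 32 bytes, alignment 8
gid at 0 (size 4, align 1) → ends 4
refcount at 4 (size 4, align 1) → ends 8
start_time at 8 (size 1, align 1) → ends 9
cpu at 9 (size 2, align 1) → ends 11
lock at 11 (size 32, align 1) → ends 43
within Header: a at 8
11 + 8 = 19

19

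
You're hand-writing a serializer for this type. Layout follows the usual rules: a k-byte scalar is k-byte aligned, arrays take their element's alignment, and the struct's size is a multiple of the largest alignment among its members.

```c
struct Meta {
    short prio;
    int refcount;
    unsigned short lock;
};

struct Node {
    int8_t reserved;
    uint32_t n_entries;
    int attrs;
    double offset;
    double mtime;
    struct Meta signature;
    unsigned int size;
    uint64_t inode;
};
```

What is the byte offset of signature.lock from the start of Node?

40

Meta: @0: prio [2B, align 2] → 2; +2 pad (align 4); @4: refcount [4B, align 4] → 8; @8: lock [2B, align 2] → 10; +2 tail pad (align 4); size 12, align 4
@0: reserved [1B, align 1] → 1
+3 pad (align 4)
@4: n_entries [4B, align 4] → 8
@8: attrs [4B, align 4] → 12
+4 pad (align 8)
@16: offset [8B, align 8] → 24
@24: mtime [8B, align 8] → 32
@32: signature [12B, align 4] → 44
within Meta: lock at 8
32 + 8 = 40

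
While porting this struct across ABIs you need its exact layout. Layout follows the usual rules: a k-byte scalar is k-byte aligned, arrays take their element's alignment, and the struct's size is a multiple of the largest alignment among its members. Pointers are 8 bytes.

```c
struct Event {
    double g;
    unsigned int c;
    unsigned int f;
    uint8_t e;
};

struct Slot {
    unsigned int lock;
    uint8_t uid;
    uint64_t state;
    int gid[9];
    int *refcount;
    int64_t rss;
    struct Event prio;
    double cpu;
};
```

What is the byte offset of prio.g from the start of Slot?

72

Event: 0..8  g  (8B, 8-aligned); 8..12  c  (4B, 4-aligned); 12..16  f  (4B, 4-aligned); 16..17  e  (1B, 1-aligned); 17..24  -- tail padding (7B); sizeof = 24, alignof = 8
0..4  lock  (4B, 4-aligned)
4..5  uid  (1B, 1-aligned)
5..8  -- padding (3B)
8..16  state  (8B, 8-aligned)
16..52  gid  (36B, 4-aligned)
52..56  -- padding (4B)
56..64  refcount  (8B, 8-aligned)
64..72  rss  (8B, 8-aligned)
72..96  prio  (24B, 8-aligned)
within Event: g at 0
72 + 0 = 72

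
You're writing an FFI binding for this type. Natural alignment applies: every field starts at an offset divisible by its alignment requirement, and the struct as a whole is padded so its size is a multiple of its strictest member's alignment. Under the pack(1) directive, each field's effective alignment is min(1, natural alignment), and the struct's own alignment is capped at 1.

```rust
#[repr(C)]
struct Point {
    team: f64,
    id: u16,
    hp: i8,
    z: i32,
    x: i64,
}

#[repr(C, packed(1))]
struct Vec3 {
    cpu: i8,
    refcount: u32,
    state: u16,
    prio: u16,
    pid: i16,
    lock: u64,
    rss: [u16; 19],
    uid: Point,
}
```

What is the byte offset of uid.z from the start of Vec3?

Point: 0..8  team  (8B, 8-aligned); 8..10  id  (2B, 2-aligned); 10..11  hp  (1B, 1-aligned); 11..12  -- padding (1B); 12..16  z  (4B, 4-aligned); 16..24  x  (8B, 8-aligned); sizeof = 24, alignof = 8
0..1  cpu  (1B, 1-aligned)
1..5  refcount  (4B, 1-aligned)
5..7  state  (2B, 1-aligned)
7..9  prio  (2B, 1-aligned)
9..11  pid  (2B, 1-aligned)
11..19  lock  (8B, 1-aligned)
19..57  rss  (38B, 1-aligned)
57..81  uid  (24B, 1-aligned)
within Point: z at 12
57 + 12 = 69

69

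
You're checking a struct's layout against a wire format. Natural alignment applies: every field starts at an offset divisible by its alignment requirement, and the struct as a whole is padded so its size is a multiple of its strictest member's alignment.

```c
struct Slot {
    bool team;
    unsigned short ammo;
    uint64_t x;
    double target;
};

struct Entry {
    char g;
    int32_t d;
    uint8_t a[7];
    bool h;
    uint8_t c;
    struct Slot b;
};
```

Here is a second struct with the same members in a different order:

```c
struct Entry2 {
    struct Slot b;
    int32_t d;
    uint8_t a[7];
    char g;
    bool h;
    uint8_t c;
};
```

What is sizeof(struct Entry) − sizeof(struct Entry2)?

8

Slot: team at 0 (size 1, align 1) → ends 1; pad 1 to align 2 for ammo; ammo at 2 (size 2, align 2) → ends 4; pad 4 to align 8 for x; x at 8 (size 8, align 8) → ends 16; target at 16 (size 8, align 8) → ends 24; total 24 bytes, alignment 8
g at 0 (size 1, align 1) → ends 1
pad 3 to align 4 for d
d at 4 (size 4, align 4) → ends 8
a at 8 (size 7, align 1) → ends 15
h at 15 (size 1, align 1) → ends 16
c at 16 (size 1, align 1) → ends 17
pad 7 to align 8 for b
b at 24 (size 24, align 8) → ends 48
total 48 bytes, alignment 8
— Entry2 —
b at 0 (size 24, align 8) → ends 24
d at 24 (size 4, align 4) → ends 28
a at 28 (size 7, align 1) → ends 35
g at 35 (size 1, align 1) → ends 36
h at 36 (size 1, align 1) → ends 37
c at 37 (size 1, align 1) → ends 38
tail pad 2 to reach multiple of 8
total 40 bytes, alignment 8
48 − 40 = 8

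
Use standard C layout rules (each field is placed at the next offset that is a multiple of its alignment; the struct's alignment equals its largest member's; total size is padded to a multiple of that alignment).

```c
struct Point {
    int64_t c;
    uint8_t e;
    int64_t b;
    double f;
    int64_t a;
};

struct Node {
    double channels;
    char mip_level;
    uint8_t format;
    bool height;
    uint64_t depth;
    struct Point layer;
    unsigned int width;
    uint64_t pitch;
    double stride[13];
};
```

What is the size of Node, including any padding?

184 bytes

Point: c at 0 (size 8, align 8) → ends 8; e at 8 (size 1, align 1) → ends 9; pad 7 to align 8 for b; b at 16 (size 8, align 8) → ends 24; f at 24 (size 8, align 8) → ends 32; a at 32 (size 8, align 8) → ends 40; total 40 bytes, alignment 8
channels at 0 (size 8, align 8) → ends 8
mip_level at 8 (size 1, align 1) → ends 9
format at 9 (size 1, align 1) → ends 10
height at 10 (size 1, align 1) → ends 11
pad 5 to align 8 for depth
depth at 16 (size 8, align 8) → ends 24
layer at 24 (size 40, align 8) → ends 64
width at 64 (size 4, align 4) → ends 68
pad 4 to align 8 for pitch
pitch at 72 (size 8, align 8) → ends 80
stride at 80 (size 104, align 8) → ends 184
total 184 bytes, alignment 8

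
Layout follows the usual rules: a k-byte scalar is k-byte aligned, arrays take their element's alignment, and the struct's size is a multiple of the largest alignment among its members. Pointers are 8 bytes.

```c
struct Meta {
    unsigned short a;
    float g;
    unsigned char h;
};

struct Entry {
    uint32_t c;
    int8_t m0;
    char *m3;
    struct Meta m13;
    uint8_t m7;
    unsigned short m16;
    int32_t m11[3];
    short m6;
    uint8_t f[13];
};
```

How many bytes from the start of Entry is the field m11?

Meta: 0..2  a  (2B, 2-aligned); 2..4  -- padding (2B); 4..8  g  (4B, 4-aligned); 8..9  h  (1B, 1-aligned); 9..12  -- tail padding (3B); sizeof = 12, alignof = 4
0..4  c  (4B, 4-aligned)
4..5  m0  (1B, 1-aligned)
5..8  -- padding (3B)
8..16  m3  (8B, 8-aligned)
16..28  m13  (12B, 4-aligned)
28..29  m7  (1B, 1-aligned)
29..30  -- padding (1B)
30..32  m16  (2B, 2-aligned)
32..44  m11  (12B, 4-aligned)

32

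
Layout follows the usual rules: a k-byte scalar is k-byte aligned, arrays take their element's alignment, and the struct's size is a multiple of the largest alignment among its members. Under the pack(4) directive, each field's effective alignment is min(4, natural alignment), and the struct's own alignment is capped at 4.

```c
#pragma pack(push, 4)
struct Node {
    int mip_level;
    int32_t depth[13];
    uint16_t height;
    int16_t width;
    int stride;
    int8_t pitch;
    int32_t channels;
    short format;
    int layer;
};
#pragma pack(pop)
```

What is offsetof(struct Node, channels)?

68

mip_level at 0 (size 4, align 4) → ends 4
depth at 4 (size 52, align 4) → ends 56
height at 56 (size 2, align 2) → ends 58
width at 58 (size 2, align 2) → ends 60
stride at 60 (size 4, align 4) → ends 64
pitch at 64 (size 1, align 1) → ends 65
pad 3 to align 4 for channels
channels at 68 (size 4, align 4) → ends 72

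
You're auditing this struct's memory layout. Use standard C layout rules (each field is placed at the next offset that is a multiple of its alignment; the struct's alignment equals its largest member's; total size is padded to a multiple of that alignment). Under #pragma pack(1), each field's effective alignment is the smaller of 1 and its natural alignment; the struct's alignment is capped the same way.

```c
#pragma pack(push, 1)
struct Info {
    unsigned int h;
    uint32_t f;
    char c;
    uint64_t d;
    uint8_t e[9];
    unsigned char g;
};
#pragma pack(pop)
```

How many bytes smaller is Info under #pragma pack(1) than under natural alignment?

13

natural layout:
  0..4  h  (4B, 4-aligned)
  4..8  f  (4B, 4-aligned)
  8..9  c  (1B, 1-aligned)
  9..16  -- padding (7B)
  16..24  d  (8B, 8-aligned)
  24..33  e  (9B, 1-aligned)
  33..34  g  (1B, 1-aligned)
  34..40  -- tail padding (6B)
  sizeof = 40, alignof = 8
packed(1) layout:
  0..4  h  (4B, 1-aligned)
  4..8  f  (4B, 1-aligned)
  8..9  c  (1B, 1-aligned)
  9..17  d  (8B, 1-aligned)
  17..26  e  (9B, 1-aligned)
  26..27  g  (1B, 1-aligned)
  sizeof = 27, alignof = 1
40 − 27 = 13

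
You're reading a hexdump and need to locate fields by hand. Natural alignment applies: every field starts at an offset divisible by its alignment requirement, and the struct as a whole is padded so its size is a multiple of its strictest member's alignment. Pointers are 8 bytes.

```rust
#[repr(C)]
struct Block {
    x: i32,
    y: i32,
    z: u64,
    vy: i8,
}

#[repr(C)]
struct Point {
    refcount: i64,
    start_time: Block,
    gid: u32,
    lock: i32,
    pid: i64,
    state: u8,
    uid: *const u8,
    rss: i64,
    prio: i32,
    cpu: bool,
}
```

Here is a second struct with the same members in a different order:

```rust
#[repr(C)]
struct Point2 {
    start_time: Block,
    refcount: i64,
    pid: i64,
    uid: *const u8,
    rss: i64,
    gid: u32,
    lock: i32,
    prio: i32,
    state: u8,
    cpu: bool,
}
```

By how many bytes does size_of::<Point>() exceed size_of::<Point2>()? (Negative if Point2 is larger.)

Block: x at 0 (size 4, align 4) → ends 4; y at 4 (size 4, align 4) → ends 8; z at 8 (size 8, align 8) → ends 16; vy at 16 (size 1, align 1) → ends 17; tail pad 7 to reach multiple of 8; total 24 bytes, alignment 8
refcount at 0 (size 8, align 8) → ends 8
start_time at 8 (size 24, align 8) → ends 32
gid at 32 (size 4, align 4) → ends 36
lock at 36 (size 4, align 4) → ends 40
pid at 40 (size 8, align 8) → ends 48
state at 48 (size 1, align 1) → ends 49
pad 7 to align 8 for uid
uid at 56 (size 8, align 8) → ends 64
rss at 64 (size 8, align 8) → ends 72
prio at 72 (size 4, align 4) → ends 76
cpu at 76 (size 1, align 1) → ends 77
tail pad 3 to reach multiple of 8
total 80 bytes, alignment 8
— Point2 —
start_time at 0 (size 24, align 8) → ends 24
refcount at 24 (size 8, align 8) → ends 32
pid at 32 (size 8, align 8) → ends 40
uid at 40 (size 8, align 8) → ends 48
rss at 48 (size 8, align 8) → ends 56
gid at 56 (size 4, align 4) → ends 60
lock at 60 (size 4, align 4) → ends 64
prio at 64 (size 4, align 4) → ends 68
state at 68 (size 1, align 1) → ends 69
cpu at 69 (size 1, align 1) → ends 70
tail pad 2 to reach multiple of 8
total 72 bytes, alignment 8
80 − 72 = 8

8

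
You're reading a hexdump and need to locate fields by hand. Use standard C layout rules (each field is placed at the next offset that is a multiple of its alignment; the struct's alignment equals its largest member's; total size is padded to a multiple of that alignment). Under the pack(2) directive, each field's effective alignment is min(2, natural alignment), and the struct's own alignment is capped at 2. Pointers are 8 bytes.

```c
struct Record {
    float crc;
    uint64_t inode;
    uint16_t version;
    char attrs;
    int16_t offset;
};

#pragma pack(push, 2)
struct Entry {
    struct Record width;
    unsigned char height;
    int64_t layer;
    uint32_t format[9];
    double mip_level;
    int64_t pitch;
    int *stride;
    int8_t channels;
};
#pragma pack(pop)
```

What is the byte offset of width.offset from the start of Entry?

20

Record: @0: crc [4B, align 4] → 4; +4 pad (align 8); @8: inode [8B, align 8] → 16; @16: version [2B, align 2] → 18; @18: attrs [1B, align 1] → 19; +1 pad (align 2); @20: offset [2B, align 2] → 22; +2 tail pad (align 8); size 24, align 8
@0: width [24B, align 2] → 24
within Record: offset at 20
0 + 20 = 20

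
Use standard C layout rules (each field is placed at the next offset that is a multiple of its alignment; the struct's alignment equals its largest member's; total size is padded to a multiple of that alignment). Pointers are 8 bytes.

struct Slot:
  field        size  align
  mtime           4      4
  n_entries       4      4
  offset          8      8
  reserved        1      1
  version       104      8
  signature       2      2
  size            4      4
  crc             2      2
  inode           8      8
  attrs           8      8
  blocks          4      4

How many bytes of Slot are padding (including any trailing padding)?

0..4  mtime  (4B, 4-aligned)
4..8  n_entries  (4B, 4-aligned)
8..16  offset  (8B, 8-aligned)
16..17  reserved  (1B, 1-aligned)
17..24  -- padding (7B)
24..128  version  (104B, 8-aligned)
128..130  signature  (2B, 2-aligned)
130..132  -- padding (2B)
132..136  size  (4B, 4-aligned)
136..138  crc  (2B, 2-aligned)
138..144  -- padding (6B)
144..152  inode  (8B, 8-aligned)
152..160  attrs  (8B, 8-aligned)
160..164  blocks  (4B, 4-aligned)
164..168  -- tail padding (4B)
sizeof = 168, alignof = 8
data bytes 149, size 168 → padding 19

19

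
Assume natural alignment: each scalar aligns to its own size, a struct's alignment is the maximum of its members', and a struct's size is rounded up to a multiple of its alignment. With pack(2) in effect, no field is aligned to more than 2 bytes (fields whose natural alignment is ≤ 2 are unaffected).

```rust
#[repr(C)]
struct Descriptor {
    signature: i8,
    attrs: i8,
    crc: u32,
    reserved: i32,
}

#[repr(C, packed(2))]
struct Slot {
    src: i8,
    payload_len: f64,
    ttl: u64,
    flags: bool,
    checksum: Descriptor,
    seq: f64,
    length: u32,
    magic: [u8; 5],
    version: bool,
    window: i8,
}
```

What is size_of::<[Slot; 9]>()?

468

Descriptor: 0..1  signature  (1B, 1-aligned); 1..2  attrs  (1B, 1-aligned); 2..4  -- padding (2B); 4..8  crc  (4B, 4-aligned); 8..12  reserved  (4B, 4-aligned); sizeof = 12, alignof = 4
0..1  src  (1B, 1-aligned)
1..2  -- padding (1B)
2..10  payload_len  (8B, 2-aligned)
10..18  ttl  (8B, 2-aligned)
18..19  flags  (1B, 1-aligned)
19..20  -- padding (1B)
20..32  checksum  (12B, 2-aligned)
32..40  seq  (8B, 2-aligned)
40..44  length  (4B, 2-aligned)
44..49  magic  (5B, 1-aligned)
49..50  version  (1B, 1-aligned)
50..51  window  (1B, 1-aligned)
51..52  -- tail padding (1B)
sizeof = 52, alignof = 2
array of 9: 9 × 52 = 468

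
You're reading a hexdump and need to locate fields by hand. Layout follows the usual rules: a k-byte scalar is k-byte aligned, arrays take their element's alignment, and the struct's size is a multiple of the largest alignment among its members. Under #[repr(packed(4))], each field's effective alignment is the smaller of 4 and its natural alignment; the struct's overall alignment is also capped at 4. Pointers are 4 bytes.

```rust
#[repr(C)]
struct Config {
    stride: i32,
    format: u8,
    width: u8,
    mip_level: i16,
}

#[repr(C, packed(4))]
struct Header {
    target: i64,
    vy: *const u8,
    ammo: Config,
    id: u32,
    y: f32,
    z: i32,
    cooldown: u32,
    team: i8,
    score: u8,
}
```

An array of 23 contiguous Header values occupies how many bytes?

Config: stride at 0 (size 4, align 4) → ends 4; format at 4 (size 1, align 1) → ends 5; width at 5 (size 1, align 1) → ends 6; mip_level at 6 (size 2, align 2) → ends 8; total 8 bytes, alignment 4
target at 0 (size 8, align 4) → ends 8
vy at 8 (size 4, align 4) → ends 12
ammo at 12 (size 8, align 4) → ends 20
id at 20 (size 4, align 4) → ends 24
y at 24 (size 4, align 4) → ends 28
z at 28 (size 4, align 4) → ends 32
cooldown at 32 (size 4, align 4) → ends 36
team at 36 (size 1, align 1) → ends 37
score at 37 (size 1, align 1) → ends 38
tail pad 2 to reach multiple of 4
total 40 bytes, alignment 4
array of 23: 23 × 40 = 920

920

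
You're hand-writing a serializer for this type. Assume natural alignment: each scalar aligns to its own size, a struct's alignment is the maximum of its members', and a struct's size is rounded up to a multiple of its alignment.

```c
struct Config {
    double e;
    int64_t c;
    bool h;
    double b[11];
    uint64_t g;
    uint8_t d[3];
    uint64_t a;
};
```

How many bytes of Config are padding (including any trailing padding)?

e at 0 (size 8, align 8) → ends 8
c at 8 (size 8, align 8) → ends 16
h at 16 (size 1, align 1) → ends 17
pad 7 to align 8 for b
b at 24 (size 88, align 8) → ends 112
g at 112 (size 8, align 8) → ends 120
d at 120 (size 3, align 1) → ends 123
pad 5 to align 8 for a
a at 128 (size 8, align 8) → ends 136
total 136 bytes, alignment 8
data bytes 124, size 136 → padding 12

12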